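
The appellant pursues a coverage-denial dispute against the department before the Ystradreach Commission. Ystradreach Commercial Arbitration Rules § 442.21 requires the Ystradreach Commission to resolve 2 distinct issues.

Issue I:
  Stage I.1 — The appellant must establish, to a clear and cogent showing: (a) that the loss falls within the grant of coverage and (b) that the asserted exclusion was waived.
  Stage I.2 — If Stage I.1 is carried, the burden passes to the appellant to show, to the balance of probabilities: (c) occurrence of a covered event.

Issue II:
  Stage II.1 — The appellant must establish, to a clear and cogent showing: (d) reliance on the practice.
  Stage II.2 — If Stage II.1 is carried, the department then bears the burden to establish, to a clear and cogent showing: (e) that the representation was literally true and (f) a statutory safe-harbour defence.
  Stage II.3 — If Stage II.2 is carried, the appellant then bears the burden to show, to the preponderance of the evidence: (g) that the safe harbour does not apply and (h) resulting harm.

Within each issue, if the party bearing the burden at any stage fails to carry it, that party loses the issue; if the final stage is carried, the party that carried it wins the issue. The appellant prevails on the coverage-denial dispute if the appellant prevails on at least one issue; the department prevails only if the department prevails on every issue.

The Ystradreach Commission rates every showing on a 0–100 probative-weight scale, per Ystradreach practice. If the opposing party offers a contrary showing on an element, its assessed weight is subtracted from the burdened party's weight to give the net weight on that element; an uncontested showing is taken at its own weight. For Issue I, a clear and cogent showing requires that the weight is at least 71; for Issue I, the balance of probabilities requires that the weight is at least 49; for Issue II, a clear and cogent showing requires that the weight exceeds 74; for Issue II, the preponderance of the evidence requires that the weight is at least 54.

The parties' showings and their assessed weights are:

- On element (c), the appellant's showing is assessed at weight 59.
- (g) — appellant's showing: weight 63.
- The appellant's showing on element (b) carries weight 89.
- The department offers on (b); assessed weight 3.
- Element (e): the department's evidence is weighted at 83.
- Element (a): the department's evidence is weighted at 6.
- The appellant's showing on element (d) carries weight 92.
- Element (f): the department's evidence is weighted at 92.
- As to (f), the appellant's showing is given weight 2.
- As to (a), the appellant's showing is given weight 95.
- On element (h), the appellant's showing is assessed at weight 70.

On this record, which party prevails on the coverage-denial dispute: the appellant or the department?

— Issue I —
Stage I.1 — burden on appellant; standard: a clear and cogent showing (weight is at least 71).
    (a): 95 − 6 = 89 ≥ 71 [met]
    (b): 89 − 3 = 86 ≥ 71 [met]
  All elements met. The appellant retains the burden for Stage I.2.
Stage I.2 — burden on appellant; standard: the balance of probabilities (weight is at least 49).
    (c): 59 ≥ 49 [met]
  All elements met at the final stage.
All stages carried — the appellant prevails on this issue.
— Issue II —
At Stage II.1 the appellant must meet a clear and cogent showing (weight exceeds 74): on (d) the weight is 92, which does exceed 74, so (d) meets the standard.
  Stage II.1 carried; the burden shifts to the department.
At Stage II.2 the department must meet a clear and cogent showing (weight exceeds 74): on (e) the weight is 83, > 74, so (e) meets the standard; on (f) the weight is 92 less the opposing 2 gives net 90, which does exceed 74, so (f) meets the standard.
  All elements met. The burden passes to the appellant.
At Stage II.3 the appellant must meet the preponderance of the evidence (weight is at least 54): on (g) the weight is 63, ≥ 54, so (g) meets the standard; on (h) the weight is 70, ≥ 54, so (h) meets the standard.
  The appellant carries the last stage.
Every stage carried; the appellant prevails on this issue.
Per-issue: Issue I → appellant; Issue II → appellant. The appellant must prevail on at least one issue; overall, the appellant prevails.

appellant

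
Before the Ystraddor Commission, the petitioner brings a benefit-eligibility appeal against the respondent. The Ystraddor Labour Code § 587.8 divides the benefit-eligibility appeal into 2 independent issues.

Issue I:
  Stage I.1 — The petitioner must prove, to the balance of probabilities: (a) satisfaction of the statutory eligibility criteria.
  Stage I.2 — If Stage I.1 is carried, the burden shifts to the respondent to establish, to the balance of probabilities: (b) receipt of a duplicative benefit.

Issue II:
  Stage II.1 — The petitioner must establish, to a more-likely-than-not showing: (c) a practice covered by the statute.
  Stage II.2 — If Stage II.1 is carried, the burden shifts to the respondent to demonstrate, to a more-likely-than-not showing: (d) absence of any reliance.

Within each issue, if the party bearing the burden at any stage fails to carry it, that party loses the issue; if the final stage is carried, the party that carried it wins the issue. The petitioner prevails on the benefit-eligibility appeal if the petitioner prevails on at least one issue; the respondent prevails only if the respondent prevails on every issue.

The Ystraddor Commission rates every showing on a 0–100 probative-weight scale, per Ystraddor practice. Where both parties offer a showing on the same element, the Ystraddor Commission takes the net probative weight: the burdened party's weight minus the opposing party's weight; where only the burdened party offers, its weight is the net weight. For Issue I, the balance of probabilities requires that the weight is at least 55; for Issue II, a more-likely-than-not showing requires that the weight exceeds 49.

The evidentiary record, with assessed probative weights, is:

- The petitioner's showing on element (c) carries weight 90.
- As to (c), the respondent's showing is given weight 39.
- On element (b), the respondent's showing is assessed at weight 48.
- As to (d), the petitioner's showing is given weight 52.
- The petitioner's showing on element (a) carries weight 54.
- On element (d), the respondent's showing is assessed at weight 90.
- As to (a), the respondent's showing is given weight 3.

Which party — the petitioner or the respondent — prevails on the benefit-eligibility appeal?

— Issue I —
Stage I.1 (petitioner, the balance of probabilities, weight is at least 55): (a) net 54−3=51 < 55 — fails.
  Not every element is met, so the petitioner fails to carry Stage I.1.
The respondent prevails on this issue.
— Issue II —
At Stage II.1 the petitioner must meet a more-likely-than-not showing (weight exceeds 49): on (c) the weight is 90 less the opposing 39 gives net 51, > 49, so (c) meets the standard.
  Stage II.1 carried; the burden shifts to the respondent.
At Stage II.2 the respondent must meet a more-likely-than-not showing (weight exceeds 49): on (d) the weight is 90 less the opposing 52 gives net 38, ≤ 49, so (d) does not meet the standard.
  Stage II.2 not carried; the respondent fails its burden.
The petitioner prevails on this issue.
Per-issue: Issue I → respondent; Issue II → petitioner. The petitioner must prevail on at least one issue; overall, the petitioner prevails.

petitioner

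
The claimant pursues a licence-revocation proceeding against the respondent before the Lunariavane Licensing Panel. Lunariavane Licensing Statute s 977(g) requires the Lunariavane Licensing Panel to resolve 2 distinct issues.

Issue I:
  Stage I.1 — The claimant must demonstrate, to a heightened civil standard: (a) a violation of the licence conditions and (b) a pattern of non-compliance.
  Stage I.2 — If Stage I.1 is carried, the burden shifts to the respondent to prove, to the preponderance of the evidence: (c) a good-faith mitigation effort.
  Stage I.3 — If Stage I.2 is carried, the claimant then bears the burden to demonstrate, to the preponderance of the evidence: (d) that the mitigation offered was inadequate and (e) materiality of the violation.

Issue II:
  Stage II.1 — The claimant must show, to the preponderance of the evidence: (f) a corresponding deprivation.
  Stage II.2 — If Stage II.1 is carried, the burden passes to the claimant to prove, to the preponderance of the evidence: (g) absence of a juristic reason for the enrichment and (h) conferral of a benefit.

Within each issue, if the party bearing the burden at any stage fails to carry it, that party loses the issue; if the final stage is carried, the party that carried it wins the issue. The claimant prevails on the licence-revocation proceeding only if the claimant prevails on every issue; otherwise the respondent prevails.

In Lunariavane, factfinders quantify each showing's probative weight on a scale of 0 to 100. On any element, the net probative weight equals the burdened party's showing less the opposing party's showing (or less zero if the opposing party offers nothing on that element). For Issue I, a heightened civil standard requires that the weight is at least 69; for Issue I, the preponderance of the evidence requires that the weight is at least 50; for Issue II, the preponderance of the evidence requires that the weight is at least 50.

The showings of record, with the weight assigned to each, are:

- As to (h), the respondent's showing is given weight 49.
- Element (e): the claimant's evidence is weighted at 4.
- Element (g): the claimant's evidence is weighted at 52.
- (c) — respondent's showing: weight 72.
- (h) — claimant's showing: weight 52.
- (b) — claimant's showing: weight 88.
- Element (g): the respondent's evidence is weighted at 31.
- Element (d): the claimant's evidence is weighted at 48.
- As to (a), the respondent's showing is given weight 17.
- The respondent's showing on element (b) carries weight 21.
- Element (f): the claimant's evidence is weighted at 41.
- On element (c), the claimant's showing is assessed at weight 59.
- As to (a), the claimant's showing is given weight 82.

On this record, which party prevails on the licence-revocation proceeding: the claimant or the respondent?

respondent

— Issue I —
Stage I.1 — burden on claimant; standard: a heightened civil standard (weight is at least 69).
    (a): 82 − 17 = 65 < 69 [not met]
    (b): 88 − 21 = 67 < 69 [not met]
  Not every element is met, so the claimant fails to carry Stage I.1.
The respondent prevails on this issue.
— Issue II —
At Stage II.1 the claimant must meet the preponderance of the evidence (weight is at least 50): on (f) the weight is 41, < 50, so (f) does not meet the standard.
  Not every element is met, so the claimant fails to carry Stage II.1.
The respondent prevails on this issue.
Per-issue: Issue I → respondent; Issue II → respondent. The claimant must prevail on every issue; overall, the respondent prevails.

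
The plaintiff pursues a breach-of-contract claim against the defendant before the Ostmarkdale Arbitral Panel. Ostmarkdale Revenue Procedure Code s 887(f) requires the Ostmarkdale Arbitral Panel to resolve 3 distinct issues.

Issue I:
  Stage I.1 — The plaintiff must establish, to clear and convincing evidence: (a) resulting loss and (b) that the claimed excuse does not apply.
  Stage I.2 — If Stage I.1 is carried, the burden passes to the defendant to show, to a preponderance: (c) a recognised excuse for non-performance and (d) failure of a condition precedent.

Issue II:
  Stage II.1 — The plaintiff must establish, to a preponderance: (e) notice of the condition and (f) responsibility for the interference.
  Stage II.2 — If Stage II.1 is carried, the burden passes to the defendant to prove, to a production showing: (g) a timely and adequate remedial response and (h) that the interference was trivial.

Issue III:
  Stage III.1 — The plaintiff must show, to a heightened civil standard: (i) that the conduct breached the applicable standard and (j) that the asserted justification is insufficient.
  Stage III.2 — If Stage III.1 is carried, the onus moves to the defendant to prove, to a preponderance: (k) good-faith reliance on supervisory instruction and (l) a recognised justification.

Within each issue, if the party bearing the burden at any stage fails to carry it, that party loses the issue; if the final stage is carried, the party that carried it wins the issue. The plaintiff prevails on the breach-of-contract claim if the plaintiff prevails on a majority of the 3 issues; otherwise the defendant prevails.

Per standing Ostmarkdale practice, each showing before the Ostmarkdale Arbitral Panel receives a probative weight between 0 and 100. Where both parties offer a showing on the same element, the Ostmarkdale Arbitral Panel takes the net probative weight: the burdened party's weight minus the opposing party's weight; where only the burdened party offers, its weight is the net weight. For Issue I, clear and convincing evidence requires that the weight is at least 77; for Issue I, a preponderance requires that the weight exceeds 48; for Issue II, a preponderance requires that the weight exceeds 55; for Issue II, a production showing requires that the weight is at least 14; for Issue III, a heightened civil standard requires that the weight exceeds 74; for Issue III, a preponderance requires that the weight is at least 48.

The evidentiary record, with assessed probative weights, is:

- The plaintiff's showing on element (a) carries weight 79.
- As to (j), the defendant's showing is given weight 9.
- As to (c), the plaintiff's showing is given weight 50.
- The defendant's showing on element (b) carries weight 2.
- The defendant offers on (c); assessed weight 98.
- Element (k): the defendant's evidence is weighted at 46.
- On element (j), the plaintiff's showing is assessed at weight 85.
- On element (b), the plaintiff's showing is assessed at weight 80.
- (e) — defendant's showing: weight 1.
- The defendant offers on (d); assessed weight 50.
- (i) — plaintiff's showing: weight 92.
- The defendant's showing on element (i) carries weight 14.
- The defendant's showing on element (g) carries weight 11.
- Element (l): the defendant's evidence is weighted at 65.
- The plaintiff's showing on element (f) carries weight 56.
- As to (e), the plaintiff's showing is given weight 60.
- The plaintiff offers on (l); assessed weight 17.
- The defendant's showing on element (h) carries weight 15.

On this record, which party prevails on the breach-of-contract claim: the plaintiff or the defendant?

plaintiff

— Issue I —
Stage I.1 (plaintiff, clear and convincing evidence, weight is at least 77): (a) 79 ≥ 77 — meets; (b) net 80−2=78 ≥ 77 — meets.
  Stage I.1 is satisfied; the onus moves to the defendant.
Stage I.2 (defendant, a preponderance, weight exceeds 48): (c) net 98−50=48 ≤ 48 — fails; (d) 50 > 48 — meets.
  Stage I.2 not carried; the defendant fails its burden.
So the plaintiff prevails on this issue.
— Issue II —
Stage II.1 (plaintiff, a preponderance, weight exceeds 55): (e) net 60−1=59 > 55 — meets; (f) 56 > 55 — meets.
  Stage II.1 is satisfied; the onus moves to the defendant.
Stage II.2 (defendant, a production showing, weight is at least 14): (g) 11 < 14 — fails; (h) 15 ≥ 14 — meets.
  Stage II.2 not carried; the defendant fails its burden.
The analysis ends at Stage II.2; the plaintiff prevails on this issue.
— Issue III —
Stage III.1 (plaintiff, a heightened civil standard, weight exceeds 74): (i) net 92−14=78 > 74 — meets; (j) net 85−9=76 > 74 — meets.
  All elements met. The burden passes to the defendant.
Stage III.2 (defendant, a preponderance, weight is at least 48): (k) 46 < 48 — fails; (l) net 65−17=48 ≥ 48 — meets.
  Not every element is met, so the defendant fails to carry Stage III.2.
The plaintiff prevails on this issue.
Per-issue: Issue I → plaintiff; Issue II → plaintiff; Issue III → plaintiff. The plaintiff must prevail on a majority of issues; overall, the plaintiff prevails.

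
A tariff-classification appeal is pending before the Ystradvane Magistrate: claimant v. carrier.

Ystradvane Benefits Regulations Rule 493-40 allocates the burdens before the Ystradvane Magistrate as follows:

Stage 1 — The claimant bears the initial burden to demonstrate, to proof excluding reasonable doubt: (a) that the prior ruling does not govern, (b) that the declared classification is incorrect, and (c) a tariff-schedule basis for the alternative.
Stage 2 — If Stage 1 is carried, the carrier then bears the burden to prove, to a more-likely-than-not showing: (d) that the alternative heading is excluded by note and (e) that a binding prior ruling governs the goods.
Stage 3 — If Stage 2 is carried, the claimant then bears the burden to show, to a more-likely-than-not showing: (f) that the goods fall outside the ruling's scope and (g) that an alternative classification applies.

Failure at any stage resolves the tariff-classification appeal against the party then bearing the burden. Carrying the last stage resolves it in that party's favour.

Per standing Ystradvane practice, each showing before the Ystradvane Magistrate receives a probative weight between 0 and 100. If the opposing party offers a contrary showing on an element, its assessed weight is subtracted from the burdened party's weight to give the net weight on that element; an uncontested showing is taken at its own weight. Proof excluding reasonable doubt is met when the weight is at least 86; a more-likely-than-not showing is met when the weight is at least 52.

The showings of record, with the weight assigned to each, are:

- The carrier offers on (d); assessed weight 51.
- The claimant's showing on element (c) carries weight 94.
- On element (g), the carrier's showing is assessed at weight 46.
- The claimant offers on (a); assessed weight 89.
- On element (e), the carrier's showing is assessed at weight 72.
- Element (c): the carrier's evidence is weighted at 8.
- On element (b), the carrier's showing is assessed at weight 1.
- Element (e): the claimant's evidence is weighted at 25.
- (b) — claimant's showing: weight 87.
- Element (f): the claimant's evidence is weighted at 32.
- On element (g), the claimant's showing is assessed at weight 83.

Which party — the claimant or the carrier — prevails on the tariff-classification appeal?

claimant

Stage 1 — burden on claimant; standard: proof excluding reasonable doubt (weight is at least 86).
    (a): 89 ≥ 86 [met]
    (b): 87 − 1 = 86 ≥ 86 [met]
    (c): 94 − 8 = 86 ≥ 86 [met]
  Stage 1 carried; the burden shifts to the carrier.
Stage 2 — burden on carrier; standard: a more-likely-than-not showing (weight is at least 52).
    (d): 51 < 52 [not met]
    (e): 72 − 25 = 47 < 52 [not met]
  Not every element is met, so the carrier fails to carry Stage 2.
So the claimant prevails.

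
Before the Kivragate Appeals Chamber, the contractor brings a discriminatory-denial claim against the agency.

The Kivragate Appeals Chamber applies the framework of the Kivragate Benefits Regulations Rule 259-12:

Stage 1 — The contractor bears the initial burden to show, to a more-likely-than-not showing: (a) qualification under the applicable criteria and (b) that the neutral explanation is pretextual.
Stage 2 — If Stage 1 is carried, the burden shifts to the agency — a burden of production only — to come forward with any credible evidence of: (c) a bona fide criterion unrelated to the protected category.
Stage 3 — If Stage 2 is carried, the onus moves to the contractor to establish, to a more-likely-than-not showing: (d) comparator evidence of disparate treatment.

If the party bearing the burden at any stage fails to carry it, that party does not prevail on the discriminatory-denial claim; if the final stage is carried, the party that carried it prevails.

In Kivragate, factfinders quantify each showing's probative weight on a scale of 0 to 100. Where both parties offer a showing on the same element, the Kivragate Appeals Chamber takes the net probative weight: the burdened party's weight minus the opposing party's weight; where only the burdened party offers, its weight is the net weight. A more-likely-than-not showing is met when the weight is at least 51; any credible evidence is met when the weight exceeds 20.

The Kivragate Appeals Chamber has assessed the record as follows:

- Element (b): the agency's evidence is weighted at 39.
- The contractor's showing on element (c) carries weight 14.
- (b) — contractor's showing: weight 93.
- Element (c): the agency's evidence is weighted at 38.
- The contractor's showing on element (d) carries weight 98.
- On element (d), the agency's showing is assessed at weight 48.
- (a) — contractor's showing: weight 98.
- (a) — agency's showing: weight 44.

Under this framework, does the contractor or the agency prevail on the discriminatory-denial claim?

agency

Stage 1 (contractor, a more-likely-than-not showing, weight is at least 51): (a) net 98−44=54 ≥ 51 — meets; (b) net 93−39=54 ≥ 51 — meets.
  Stage 1 is satisfied; the onus moves to the agency.
Stage 2 (agency, any credible evidence, weight exceeds 20): (c) net 38−14=24 > 20 — meets.
  The agency carries Stage 2; the contractor now bears the burden.
Stage 3 (contractor, a more-likely-than-not showing, weight is at least 51): (d) net 98−48=50 < 51 — fails.
  The contractor does not carry Stage 3.
So the agency prevails.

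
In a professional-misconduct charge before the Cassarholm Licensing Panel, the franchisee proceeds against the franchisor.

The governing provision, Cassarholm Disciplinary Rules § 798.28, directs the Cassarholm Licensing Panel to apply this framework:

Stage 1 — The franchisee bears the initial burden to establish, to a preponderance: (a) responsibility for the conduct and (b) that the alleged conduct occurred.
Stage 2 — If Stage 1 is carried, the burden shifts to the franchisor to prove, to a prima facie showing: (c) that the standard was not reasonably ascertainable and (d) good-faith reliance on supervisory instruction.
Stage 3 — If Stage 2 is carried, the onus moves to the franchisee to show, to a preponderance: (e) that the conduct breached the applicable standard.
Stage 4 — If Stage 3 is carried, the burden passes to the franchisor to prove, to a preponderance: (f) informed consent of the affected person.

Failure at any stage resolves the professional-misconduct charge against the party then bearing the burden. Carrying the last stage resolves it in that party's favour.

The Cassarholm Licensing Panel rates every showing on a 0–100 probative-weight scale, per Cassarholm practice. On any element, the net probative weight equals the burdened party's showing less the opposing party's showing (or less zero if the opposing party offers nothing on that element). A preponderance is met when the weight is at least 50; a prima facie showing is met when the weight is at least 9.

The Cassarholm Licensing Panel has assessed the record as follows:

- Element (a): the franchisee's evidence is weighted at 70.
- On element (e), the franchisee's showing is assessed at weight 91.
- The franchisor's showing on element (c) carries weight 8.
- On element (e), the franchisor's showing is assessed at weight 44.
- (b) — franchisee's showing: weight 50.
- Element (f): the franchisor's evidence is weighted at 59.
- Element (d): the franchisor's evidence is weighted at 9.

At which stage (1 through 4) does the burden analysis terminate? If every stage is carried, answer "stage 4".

stage 2

Stage 1 (franchisee, a preponderance, weight is at least 50): (a) 70 ≥ 50 — meets; (b) 50 ≥ 50 — meets.
  All elements met. The burden passes to the franchisor.
Stage 2 (franchisor, a prima facie showing, weight is at least 9): (c) 8 < 9 — fails; (d) 9 ≥ 9 — meets.
  The franchisor does not carry Stage 2.
The franchisee prevails.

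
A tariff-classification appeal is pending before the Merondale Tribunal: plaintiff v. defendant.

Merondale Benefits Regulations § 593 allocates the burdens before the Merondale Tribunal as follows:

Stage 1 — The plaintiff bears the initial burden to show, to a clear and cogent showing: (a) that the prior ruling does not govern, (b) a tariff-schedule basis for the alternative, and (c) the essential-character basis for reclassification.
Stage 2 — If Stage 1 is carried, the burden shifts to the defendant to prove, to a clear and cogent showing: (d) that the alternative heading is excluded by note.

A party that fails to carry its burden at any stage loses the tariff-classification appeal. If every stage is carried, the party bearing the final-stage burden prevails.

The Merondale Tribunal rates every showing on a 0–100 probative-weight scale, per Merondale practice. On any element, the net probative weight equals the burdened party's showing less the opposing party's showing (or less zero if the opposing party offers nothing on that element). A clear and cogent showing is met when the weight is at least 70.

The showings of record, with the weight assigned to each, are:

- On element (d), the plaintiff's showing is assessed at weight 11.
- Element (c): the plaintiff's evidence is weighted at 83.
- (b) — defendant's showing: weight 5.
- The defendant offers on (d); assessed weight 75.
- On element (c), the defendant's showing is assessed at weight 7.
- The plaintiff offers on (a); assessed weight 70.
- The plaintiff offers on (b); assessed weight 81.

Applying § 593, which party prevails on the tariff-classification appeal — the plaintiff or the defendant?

At Stage 1 the plaintiff must meet a clear and cogent showing (weight is at least 70): on (a) the weight is 70, ≥ 70, so (a) meets the standard; on (b) the weight is 81 less the opposing 5 gives net 76, which does reach 70, so (b) meets the standard; on (c) the weight is 83 less the opposing 7 gives net 76, ≥ 70, so (c) meets the standard.
  Stage 1 carried; the burden shifts to the defendant.
At Stage 2 the defendant must meet a clear and cogent showing (weight is at least 70): on (d) the weight is 75 less the opposing 11 gives net 64, which does not reach 70, so (d) does not meet the standard.
  Not every element is met, so the defendant fails to carry Stage 2.
The analysis ends at Stage 2; the plaintiff prevails.

plaintiff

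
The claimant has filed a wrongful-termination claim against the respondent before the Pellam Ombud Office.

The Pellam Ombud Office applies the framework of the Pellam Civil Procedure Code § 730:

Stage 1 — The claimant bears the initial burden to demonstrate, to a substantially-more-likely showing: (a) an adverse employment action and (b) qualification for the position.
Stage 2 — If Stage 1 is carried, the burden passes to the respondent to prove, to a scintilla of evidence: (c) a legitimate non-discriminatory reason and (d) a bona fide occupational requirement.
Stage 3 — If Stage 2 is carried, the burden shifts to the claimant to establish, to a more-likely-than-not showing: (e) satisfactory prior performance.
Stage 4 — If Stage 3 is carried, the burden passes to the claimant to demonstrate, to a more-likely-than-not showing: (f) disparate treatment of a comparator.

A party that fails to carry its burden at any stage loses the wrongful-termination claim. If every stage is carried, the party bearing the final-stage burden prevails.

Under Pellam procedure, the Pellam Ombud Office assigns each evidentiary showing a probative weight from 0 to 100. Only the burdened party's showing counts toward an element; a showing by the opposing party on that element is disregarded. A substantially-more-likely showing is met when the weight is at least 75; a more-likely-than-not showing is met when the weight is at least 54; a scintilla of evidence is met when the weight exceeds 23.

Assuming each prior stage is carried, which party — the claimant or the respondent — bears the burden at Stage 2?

respondent

Stage 2's rule assigns the burden to the respondent (to a scintilla of evidence).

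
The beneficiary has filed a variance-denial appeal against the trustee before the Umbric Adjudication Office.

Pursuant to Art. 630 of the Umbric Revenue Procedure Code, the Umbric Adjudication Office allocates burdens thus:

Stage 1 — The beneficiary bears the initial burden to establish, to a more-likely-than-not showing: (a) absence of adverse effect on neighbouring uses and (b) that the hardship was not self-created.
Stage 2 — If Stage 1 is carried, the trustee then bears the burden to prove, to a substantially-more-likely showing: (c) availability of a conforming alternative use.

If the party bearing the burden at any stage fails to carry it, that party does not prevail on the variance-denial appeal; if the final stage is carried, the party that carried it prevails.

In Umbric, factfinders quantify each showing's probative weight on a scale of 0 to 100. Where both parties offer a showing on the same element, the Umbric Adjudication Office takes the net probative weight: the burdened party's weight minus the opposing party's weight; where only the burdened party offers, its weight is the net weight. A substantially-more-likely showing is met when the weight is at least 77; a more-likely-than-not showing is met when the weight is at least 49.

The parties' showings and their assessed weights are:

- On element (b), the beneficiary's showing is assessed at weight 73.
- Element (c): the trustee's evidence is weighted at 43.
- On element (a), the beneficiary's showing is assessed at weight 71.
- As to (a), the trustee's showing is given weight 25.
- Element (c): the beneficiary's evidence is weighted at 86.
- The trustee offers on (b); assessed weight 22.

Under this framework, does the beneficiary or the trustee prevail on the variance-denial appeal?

trustee

At Stage 1 the beneficiary must meet a more-likely-than-not showing (weight is at least 49): on (a) the weight is 71 less the opposing 25 gives net 46, which does not reach 49, so (a) does not meet the standard; on (b) the weight is 73 less the opposing 22 gives net 51, which does reach 49, so (b) meets the standard.
  Not every element is met, so the beneficiary fails to carry Stage 1.
The analysis ends at Stage 1; the trustee prevails.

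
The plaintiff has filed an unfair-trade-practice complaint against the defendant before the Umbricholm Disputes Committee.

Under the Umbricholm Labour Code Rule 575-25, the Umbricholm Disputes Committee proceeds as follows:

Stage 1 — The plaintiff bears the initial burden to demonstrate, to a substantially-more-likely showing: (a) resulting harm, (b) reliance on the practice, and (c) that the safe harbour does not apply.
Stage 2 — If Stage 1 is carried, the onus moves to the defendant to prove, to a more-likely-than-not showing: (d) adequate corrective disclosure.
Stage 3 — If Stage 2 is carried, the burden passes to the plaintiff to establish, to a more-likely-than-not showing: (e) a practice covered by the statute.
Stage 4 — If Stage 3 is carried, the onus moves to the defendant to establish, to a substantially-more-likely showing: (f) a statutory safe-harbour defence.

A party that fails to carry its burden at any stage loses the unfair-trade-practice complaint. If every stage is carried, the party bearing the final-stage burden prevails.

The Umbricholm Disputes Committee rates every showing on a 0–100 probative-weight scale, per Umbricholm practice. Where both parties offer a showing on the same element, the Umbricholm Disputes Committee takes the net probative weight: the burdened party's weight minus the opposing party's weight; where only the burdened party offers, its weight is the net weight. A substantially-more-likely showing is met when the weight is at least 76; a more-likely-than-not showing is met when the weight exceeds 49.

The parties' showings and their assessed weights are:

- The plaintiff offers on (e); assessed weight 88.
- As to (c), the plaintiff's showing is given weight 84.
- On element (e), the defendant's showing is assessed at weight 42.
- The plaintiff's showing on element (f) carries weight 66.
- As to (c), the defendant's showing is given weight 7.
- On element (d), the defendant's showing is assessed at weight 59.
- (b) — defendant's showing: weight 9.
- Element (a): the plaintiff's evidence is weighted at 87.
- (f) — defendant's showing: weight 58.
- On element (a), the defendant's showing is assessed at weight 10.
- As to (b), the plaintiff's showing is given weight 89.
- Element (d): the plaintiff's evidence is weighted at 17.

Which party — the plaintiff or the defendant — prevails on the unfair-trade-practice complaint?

plaintiff

Stage 1 — burden on plaintiff; standard: a substantially-more-likely showing (weight is at least 76).
    (a): 87 − 10 = 77 ≥ 76 [met]
    (b): 89 − 9 = 80 ≥ 76 [met]
    (c): 84 − 7 = 77 ≥ 76 [met]
  Stage 1 is satisfied; the onus moves to the defendant.
Stage 2 — burden on defendant; standard: a more-likely-than-not showing (weight exceeds 49).
    (d): 59 − 17 = 42 ≤ 49 [not met]
  The defendant does not carry Stage 2.
The analysis ends at Stage 2; the plaintiff prevails.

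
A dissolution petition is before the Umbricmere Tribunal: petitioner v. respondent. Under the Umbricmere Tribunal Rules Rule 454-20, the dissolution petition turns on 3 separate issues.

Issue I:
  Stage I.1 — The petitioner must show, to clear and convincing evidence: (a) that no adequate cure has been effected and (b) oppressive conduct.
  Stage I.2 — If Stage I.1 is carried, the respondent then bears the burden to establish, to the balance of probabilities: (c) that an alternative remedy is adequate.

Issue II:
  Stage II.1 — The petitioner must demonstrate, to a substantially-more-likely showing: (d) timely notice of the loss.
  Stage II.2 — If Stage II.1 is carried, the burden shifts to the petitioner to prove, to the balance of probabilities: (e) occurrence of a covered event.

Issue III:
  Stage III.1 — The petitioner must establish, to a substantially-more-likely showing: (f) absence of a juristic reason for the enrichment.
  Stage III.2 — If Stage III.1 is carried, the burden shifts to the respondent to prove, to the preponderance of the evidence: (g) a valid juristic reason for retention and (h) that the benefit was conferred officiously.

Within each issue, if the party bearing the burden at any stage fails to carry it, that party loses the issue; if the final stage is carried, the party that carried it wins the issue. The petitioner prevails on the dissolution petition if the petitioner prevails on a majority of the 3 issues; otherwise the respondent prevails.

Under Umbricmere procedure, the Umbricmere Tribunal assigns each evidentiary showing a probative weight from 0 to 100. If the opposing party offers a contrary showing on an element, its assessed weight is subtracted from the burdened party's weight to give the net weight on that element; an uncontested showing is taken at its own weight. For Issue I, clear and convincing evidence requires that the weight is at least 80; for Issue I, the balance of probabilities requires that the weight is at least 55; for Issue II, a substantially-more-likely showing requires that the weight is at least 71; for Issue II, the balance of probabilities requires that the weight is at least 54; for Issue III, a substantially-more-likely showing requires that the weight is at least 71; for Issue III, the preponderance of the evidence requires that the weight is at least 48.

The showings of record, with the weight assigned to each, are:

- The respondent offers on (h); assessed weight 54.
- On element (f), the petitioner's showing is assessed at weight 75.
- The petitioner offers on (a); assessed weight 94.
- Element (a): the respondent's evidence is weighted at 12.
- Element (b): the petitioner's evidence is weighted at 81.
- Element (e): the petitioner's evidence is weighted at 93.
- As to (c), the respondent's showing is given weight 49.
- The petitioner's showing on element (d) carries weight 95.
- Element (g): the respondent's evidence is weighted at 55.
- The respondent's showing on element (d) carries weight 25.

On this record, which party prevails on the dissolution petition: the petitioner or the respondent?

— Issue I —
Stage I.1 (petitioner, clear and convincing evidence, weight is at least 80): (a) net 94−12=82 ≥ 80 — meets; (b) 81 ≥ 80 — meets.
  Stage I.1 carried; the burden shifts to the respondent.
Stage I.2 (respondent, the balance of probabilities, weight is at least 55): (c) 49 < 55 — fails.
  The respondent does not carry Stage I.2.
The analysis ends at Stage I.2; the petitioner prevails on this issue.
— Issue II —
At Stage II.1 the petitioner must meet a substantially-more-likely showing (weight is at least 71): on (d) the weight is 95 less the opposing 25 gives net 70, which does not reach 71, so (d) does not meet the standard.
  The petitioner does not carry Stage II.1.
So the respondent prevails on this issue.
— Issue III —
Stage III.1 — burden on petitioner; standard: a substantially-more-likely showing (weight is at least 71).
    (f): 75 ≥ 71 [met]
  Stage III.1 carried; the burden shifts to the respondent.
Stage III.2 — burden on respondent; standard: the preponderance of the evidence (weight is at least 48).
    (g): 55 ≥ 48 [met]
    (h): 54 ≥ 48 [met]
  The respondent carries the last stage.
Every stage carried; the respondent prevails on this issue.
Per-issue: Issue I → petitioner; Issue II → respondent; Issue III → respondent. The petitioner must prevail on a majority of issues; overall, the respondent prevails.

respondent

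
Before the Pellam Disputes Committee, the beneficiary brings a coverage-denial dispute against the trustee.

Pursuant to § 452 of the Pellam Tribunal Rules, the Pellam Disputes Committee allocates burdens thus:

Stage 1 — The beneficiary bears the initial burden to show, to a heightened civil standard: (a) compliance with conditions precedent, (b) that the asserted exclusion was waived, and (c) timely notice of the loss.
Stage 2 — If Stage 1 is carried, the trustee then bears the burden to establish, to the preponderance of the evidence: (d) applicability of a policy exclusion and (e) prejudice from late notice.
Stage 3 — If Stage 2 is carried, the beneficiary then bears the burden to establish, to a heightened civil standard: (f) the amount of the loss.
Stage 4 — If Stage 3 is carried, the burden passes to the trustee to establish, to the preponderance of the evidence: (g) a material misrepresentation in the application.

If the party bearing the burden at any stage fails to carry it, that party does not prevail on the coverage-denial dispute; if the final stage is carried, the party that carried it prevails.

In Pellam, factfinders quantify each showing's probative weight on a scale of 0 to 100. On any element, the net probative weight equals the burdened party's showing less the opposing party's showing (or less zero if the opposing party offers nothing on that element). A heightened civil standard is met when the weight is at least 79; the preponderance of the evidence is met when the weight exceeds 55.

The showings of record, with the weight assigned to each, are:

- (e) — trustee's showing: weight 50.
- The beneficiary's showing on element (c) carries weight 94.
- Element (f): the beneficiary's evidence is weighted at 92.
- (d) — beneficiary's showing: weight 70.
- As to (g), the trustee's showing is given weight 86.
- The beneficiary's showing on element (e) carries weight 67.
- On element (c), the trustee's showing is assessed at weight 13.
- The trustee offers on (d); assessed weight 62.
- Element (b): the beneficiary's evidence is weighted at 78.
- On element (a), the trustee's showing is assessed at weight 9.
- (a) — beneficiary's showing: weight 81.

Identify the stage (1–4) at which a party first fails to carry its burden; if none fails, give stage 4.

stage 1

At Stage 1 the beneficiary must meet a heightened civil standard (weight is at least 79): on (a) the weight is 81 less the opposing 9 gives net 72, which does not reach 79, so (a) does not meet the standard; on (b) the weight is 78, which does not reach 79, so (b) does not meet the standard; on (c) the weight is 94 less the opposing 13 gives net 81, ≥ 79, so (c) meets the standard.
  Stage 1 not carried; the beneficiary fails its burden.
The analysis ends at Stage 1; the trustee prevails.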